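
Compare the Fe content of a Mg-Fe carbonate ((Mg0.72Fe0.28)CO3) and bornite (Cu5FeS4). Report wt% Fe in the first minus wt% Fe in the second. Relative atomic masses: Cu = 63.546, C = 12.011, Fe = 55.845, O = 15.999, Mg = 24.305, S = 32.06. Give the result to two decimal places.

5.66 percentage points

Fe in (Mg0.72Fe0.28)CO3: molar mass 93.144 g/mol; 0.28×55.845 = 15.637 g → 16.79 wt%.
Fe in Cu5FeS4: molar mass 501.815 g/mol; 1×55.845 = 55.845 g → 11.13 wt%.
Difference = 16.79 − 11.13 = 5.66 percentage points.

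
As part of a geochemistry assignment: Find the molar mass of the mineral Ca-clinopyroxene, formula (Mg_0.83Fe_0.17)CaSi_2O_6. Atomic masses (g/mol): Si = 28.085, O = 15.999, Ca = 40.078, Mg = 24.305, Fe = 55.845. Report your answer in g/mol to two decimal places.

M = 0.83(24.305) + 0.17(55.845) + 1(40.078) + 2(28.085) + 6(15.999)

221.91 g/mol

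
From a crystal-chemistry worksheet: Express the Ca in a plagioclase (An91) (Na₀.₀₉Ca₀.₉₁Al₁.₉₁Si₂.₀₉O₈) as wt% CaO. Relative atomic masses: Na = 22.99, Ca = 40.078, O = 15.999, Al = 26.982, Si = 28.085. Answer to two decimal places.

Molar mass of Na₀.₀₉Ca₀.₉₁Al₁.₉₁Si₂.₀₉O₈ = 0.09×22.99 + 0.91×40.078 + 1.91×26.982 + 2.09×28.085 + 8×15.999 = 276.765 g/mol.
Each formula unit contains 0.91 Ca, equivalent to 0.91/1 = 0.9100 mol CaO.
M(CaO) = 1×40.078 + 1×15.999 = 56.077 g/mol.
Mass of CaO per formula unit = 0.9100 × 56.077 = 51.030 g.
CaO wt% = 51.030 / 276.765 × 100 = 18.44%.

18.44 wt%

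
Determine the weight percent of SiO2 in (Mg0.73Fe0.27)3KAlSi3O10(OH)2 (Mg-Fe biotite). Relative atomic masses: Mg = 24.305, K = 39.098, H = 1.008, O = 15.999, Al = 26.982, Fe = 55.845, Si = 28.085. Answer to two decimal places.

40.71 wt%

M((Mg0.73Fe0.27)3KAlSi3O10(OH)2) = 442.801 g/mol; M(SiO2) = 60.083 g/mol.
Moles SiO2 per formula unit = 3 Si ÷ 1 = 3.0000.
SiO2 fraction = (3.0000 × 60.083) / 442.801 = 180.249/442.801 = 0.4071.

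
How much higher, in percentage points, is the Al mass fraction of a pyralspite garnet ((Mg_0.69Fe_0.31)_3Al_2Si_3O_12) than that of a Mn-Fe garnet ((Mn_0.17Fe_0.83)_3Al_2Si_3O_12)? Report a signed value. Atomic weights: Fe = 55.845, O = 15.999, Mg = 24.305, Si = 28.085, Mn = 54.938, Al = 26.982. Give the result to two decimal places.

1.63 percentage points

Al in (Mg_0.69Fe_0.31)_3Al_2Si_3O_12: molar mass 432.454 g/mol; 2×26.982 = 53.964 g → 12.48 wt%.
Al in (Mn_0.17Fe_0.83)_3Al_2Si_3O_12: molar mass 497.279 g/mol; 2×26.982 = 53.964 g → 10.85 wt%.
Difference = 12.48 − 10.85 = 1.63 percentage points.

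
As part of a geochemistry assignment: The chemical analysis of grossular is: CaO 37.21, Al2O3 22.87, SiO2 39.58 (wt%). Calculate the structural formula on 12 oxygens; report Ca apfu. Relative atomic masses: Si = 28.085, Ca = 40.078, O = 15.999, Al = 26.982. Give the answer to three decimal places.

3.000 Ca apfu

CaO: 37.21/56.077 = 0.66355 mol → 0.66355 mol Ca, 0.66355 mol O.
Al2O3: 22.87/101.961 = 0.22430 mol → 0.44860 mol Al, 0.67290 mol O.
SiO2: 39.58/60.083 = 0.65876 mol → 0.65876 mol Si, 1.31752 mol O.
Total oxygen = 2.65397 mol. Normalization factor = 12/2.65397 = 4.52153.
Ca per 12 O = 0.66355 × 4.52153 = 3.000.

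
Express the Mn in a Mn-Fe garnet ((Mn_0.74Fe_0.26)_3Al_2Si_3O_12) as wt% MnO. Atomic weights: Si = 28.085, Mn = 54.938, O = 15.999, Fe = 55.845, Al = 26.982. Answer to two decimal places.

Formula mass = 495.728 g/mol.
2.22 Mn → 2.2200 mol MnO per formula unit; M(MnO) = 70.937, so MnO mass = 157.480 g.
157.480/495.728 × 100 = 31.77 wt%.

31.77 wt%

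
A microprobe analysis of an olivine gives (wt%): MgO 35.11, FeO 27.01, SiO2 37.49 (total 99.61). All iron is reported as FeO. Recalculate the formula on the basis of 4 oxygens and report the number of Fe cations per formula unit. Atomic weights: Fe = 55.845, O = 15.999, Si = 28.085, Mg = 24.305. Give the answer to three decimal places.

MgO: 35.11/40.304 = 0.87113 mol → 0.87113 mol Mg, 0.87113 mol O.
FeO: 27.01/71.844 = 0.37595 mol → 0.37595 mol Fe, 0.37595 mol O.
SiO2: 37.49/60.083 = 0.62397 mol → 0.62397 mol Si, 1.24794 mol O.
Total oxygen = 2.49502 mol. Normalization factor = 4/2.49502 = 1.60319.
Fe per 4 O = 0.37595 × 1.60319 = 0.603.

0.603 Fe apfu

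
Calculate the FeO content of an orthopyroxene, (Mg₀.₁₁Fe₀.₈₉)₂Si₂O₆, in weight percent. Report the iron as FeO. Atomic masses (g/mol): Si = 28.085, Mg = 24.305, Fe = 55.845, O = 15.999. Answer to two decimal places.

Molar mass of (Mg₀.₁₁Fe₀.₈₉)₂Si₂O₆ = 0.22×24.305 + 1.78×55.845 + 2×28.085 + 6×15.999 = 256.915 g/mol.
Each formula unit contains 1.78 Fe, equivalent to 1.78/1 = 1.7800 mol FeO.
M(FeO) = 1×55.845 + 1×15.999 = 71.844 g/mol.
Mass of FeO per formula unit = 1.7800 × 71.844 = 127.882 g.
FeO wt% = 127.882 / 256.915 × 100 = 49.78%.

49.78 wt%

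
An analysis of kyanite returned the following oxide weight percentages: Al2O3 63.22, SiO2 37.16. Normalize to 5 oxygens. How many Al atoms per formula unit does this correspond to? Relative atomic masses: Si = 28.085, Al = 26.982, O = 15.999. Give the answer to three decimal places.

Al2O3 (M=101.961): mol = 0.62004; Al = 1.24008, O = 1.86012.
SiO2 (M=60.083): mol = 0.61848; Si = 0.61848, O = 1.23696.
ΣO = 3.09708; factor = 5/ΣO = 1.61442.
Al apfu = 1.24008 × 1.61442 = 2.002.

2.002 Al apfu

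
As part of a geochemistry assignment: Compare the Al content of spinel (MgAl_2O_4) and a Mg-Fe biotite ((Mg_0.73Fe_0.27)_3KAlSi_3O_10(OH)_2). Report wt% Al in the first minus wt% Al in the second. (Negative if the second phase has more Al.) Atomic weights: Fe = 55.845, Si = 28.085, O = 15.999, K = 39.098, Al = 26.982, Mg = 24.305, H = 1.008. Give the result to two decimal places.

31.84 percentage points

Al in MgAl_2O_4: molar mass 142.265 g/mol; 2×26.982 = 53.964 g → 37.93 wt%.
Al in (Mg_0.73Fe_0.27)_3KAlSi_3O_10(OH)_2: molar mass 442.801 g/mol; 1×26.982 = 26.982 g → 6.09 wt%.
Difference = 37.93 − 6.09 = 31.84 percentage points.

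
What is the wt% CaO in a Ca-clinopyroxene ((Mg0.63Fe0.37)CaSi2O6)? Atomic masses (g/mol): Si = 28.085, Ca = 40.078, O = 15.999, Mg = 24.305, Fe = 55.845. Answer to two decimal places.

24.57 wt%

Molar mass of (Mg0.63Fe0.37)CaSi2O6 = 0.63*24.305 + 0.37*55.845 + 1*40.078 + 2*28.085 + 6*15.999 = 228.217 g/mol.
Each formula unit contains 1 Ca, equivalent to 1/1 = 1.0000 mol CaO.
M(CaO) = 1×40.078 + 1×15.999 = 56.077 g/mol.
Mass of CaO per formula unit = 1.0000 × 56.077 = 56.077 g.
CaO wt% = 56.077 / 228.217 × 100 = 24.57%.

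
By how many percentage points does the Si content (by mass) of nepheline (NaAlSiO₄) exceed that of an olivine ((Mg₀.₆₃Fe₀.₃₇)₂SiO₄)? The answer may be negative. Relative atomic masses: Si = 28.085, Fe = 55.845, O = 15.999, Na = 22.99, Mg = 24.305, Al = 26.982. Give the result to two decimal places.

First mineral: 28.085 g Si in 142.053 g formula = 19.77 wt% Si.
Second mineral: 28.085 g Si in 164.031 g formula = 17.12 wt% Si.
19.77% − 17.12% gives a difference of 2.65 percentage points.

2.65 percentage points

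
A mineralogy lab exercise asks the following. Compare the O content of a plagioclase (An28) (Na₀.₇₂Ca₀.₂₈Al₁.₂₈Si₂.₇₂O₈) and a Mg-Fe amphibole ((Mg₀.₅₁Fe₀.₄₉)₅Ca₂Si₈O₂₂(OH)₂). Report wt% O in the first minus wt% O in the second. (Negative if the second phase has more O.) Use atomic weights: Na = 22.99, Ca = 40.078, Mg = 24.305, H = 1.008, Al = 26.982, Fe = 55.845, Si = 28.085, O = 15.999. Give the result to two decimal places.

4.83 percentage points

M(Na₀.₇₂Ca₀.₂₈Al₁.₂₈Si₂.₇₂O₈) = 266.695 g/mol, so wt% O = 127.992/266.695 × 100 = 47.99%.
M((Mg₀.₅₁Fe₀.₄₉)₅Ca₂Si₈O₂₂(OH)₂) = 889.626 g/mol, so wt% O = 383.976/889.626 × 100 = 43.16%.
47.99 − 43.16 = 4.83 pp.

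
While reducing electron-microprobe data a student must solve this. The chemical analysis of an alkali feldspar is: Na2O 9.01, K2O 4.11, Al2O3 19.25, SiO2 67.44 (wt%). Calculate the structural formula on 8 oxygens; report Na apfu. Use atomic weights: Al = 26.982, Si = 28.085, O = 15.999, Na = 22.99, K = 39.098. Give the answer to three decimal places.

0.775 Na apfu

Na2O: 9.01/61.979 = 0.14537 mol → 0.29074 mol Na, 0.14537 mol O.
K2O: 4.11/94.195 = 0.04363 mol → 0.08726 mol K, 0.04363 mol O.
Al2O3: 19.25/101.961 = 0.18880 mol → 0.37760 mol Al, 0.56640 mol O.
SiO2: 67.44/60.083 = 1.12245 mol → 1.12245 mol Si, 2.24490 mol O.
Total oxygen = 3.00030 mol. Normalization factor = 8/3.00030 = 2.66640.
Na per 8 O = 0.29074 × 2.66640 = 0.775.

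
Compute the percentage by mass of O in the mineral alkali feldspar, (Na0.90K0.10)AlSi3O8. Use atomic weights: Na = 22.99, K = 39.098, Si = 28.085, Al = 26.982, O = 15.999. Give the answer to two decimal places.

48.51 weight percent

M((Na0.90K0.10)AlSi3O8) = 263.830 g/mol.
O contributes 8 × 15.999 = 127.992 g per mole.
127.992/263.830 = 0.4851 → 48.51%.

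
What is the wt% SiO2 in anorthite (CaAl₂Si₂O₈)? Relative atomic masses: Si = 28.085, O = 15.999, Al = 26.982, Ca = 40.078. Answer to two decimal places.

43.19 wt%

Formula mass = 278.204 g/mol.
2 Si → 2.0000 mol SiO2 per formula unit; M(SiO2) = 60.083, so SiO2 mass = 120.166 g.
120.166/278.204 × 100 = 43.19 wt%.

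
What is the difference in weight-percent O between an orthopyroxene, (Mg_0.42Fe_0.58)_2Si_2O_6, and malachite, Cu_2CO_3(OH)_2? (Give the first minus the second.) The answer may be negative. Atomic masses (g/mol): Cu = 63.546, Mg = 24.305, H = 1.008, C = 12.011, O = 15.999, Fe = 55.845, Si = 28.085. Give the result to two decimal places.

M((Mg_0.42Fe_0.58)_2Si_2O_6) = 237.360 g/mol, so wt% O = 95.994/237.360 × 100 = 40.44%.
M(Cu_2CO_3(OH)_2) = 221.114 g/mol, so wt% O = 79.995/221.114 × 100 = 36.18%.
40.44 − 36.18 = 4.26 pp.

4.26 percentage points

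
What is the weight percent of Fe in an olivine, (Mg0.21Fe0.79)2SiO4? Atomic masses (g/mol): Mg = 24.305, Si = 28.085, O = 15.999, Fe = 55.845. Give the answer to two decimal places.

M((Mg0.21Fe0.79)2SiO4) = 190.524 g/mol.
Fe contributes 1.58 × 55.845 = 88.235 g per mole.
88.235/190.524 = 0.4631 → 46.31%.

46.31 wt%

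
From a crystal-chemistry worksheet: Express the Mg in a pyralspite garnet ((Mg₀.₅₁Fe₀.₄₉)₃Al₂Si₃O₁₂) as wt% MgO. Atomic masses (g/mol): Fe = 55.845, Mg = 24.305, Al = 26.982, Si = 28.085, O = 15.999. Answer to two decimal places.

Molar mass of (Mg₀.₅₁Fe₀.₄₉)₃Al₂Si₃O₁₂ = 1.53·24.305 + 1.47·55.845 + 2·26.982 + 3·28.085 + 12·15.999 = 449.486 g/mol.
Each formula unit contains 1.53 Mg, equivalent to 1.53/1 = 1.5300 mol MgO.
M(MgO) = 1×24.305 + 1×15.999 = 40.304 g/mol.
Mass of MgO per formula unit = 1.5300 × 40.304 = 61.665 g.
MgO wt% = 61.665 / 449.486 × 100 = 13.72%.

13.72 wt%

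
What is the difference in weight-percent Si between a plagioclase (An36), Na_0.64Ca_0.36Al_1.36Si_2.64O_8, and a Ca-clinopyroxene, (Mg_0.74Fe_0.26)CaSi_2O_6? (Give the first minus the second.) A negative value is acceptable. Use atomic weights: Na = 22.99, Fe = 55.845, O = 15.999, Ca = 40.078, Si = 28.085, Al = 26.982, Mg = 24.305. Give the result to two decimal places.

First mineral: 74.144 g Si in 267.974 g formula = 27.67 wt% Si.
Second mineral: 56.170 g Si in 224.747 g formula = 24.99 wt% Si.
27.67% − 24.99% gives a difference of 2.68 percentage points.

2.68 percentage points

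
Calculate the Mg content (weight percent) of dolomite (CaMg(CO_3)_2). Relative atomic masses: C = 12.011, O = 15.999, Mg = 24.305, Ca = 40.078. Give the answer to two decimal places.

13.18 weight percent

Molar mass of CaMg(CO_3)_2: 1*40.078 + 1*24.305 + 2*12.011 + 6*15.999 = 184.399 g/mol.
Mass of Mg per formula unit: 1 × 24.305 = 24.305 g.
Weight fraction Mg = 24.305 / 184.399 = 0.1318.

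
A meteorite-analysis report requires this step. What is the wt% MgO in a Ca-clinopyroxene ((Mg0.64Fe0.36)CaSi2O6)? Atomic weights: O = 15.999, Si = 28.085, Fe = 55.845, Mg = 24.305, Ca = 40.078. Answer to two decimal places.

11.32 wt%

M((Mg0.64Fe0.36)CaSi2O6) = 227.901 g/mol; M(MgO) = 40.304 g/mol.
Moles MgO per formula unit = 0.64 Mg ÷ 1 = 0.6400.
MgO fraction = (0.6400 × 40.304) / 227.901 = 25.795/227.901 = 0.1132.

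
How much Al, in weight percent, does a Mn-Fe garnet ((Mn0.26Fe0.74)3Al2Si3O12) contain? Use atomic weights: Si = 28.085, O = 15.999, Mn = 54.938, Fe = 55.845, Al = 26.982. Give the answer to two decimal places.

Formula mass = 0.78·54.938 + 2.22·55.845 + 2·26.982 + 3·28.085 + 12·15.999 = 497.035 g/mol, of which 53.964 g is Al.
So Al makes up 53.964/497.035 = 0.1086 of the mass, i.e. 10.86%.

10.86 weight percent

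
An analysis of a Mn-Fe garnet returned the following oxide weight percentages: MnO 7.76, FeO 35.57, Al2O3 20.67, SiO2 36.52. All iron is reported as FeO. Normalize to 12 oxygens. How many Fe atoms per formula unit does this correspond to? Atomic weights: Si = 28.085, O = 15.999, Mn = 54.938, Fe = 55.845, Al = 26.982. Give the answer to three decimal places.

2.447 Fe apfu

MnO (M=70.937): mol = 0.10939; Mn = 0.10939, O = 0.10939.
FeO (M=71.844): mol = 0.49510; Fe = 0.49510, O = 0.49510.
Al2O3 (M=101.961): mol = 0.20272; Al = 0.40544, O = 0.60816.
SiO2 (M=60.083): mol = 0.60783; Si = 0.60783, O = 1.21566.
ΣO = 2.42831; factor = 12/ΣO = 4.94171.
Fe apfu = 0.49510 × 4.94171 = 2.447.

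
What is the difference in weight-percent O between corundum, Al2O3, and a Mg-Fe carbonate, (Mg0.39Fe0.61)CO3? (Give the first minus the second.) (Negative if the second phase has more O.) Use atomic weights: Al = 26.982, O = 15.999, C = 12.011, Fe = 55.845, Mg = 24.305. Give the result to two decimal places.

First mineral: 47.997 g O in 101.961 g formula = 47.07 wt% O.
Second mineral: 47.997 g O in 103.552 g formula = 46.35 wt% O.
47.07% − 46.35% gives a difference of 0.72 percentage points.

0.72 percentage points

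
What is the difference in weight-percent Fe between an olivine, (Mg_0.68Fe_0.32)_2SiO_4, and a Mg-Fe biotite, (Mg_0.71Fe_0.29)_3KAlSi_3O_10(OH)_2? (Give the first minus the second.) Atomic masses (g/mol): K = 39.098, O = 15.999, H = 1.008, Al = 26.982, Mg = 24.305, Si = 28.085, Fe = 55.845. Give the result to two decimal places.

Fe in (Mg_0.68Fe_0.32)_2SiO_4: molar mass 160.877 g/mol; 0.64×55.845 = 35.741 g → 22.22 wt%.
Fe in (Mg_0.71Fe_0.29)_3KAlSi_3O_10(OH)_2: molar mass 444.694 g/mol; 0.87×55.845 = 48.585 g → 10.93 wt%.
Difference = 22.22 − 10.93 = 11.29 percentage points.

11.29 percentage points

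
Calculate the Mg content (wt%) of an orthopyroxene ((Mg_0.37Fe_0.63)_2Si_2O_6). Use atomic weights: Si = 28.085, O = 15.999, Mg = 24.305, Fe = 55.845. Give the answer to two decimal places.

Formula mass = 0.74×24.305 + 1.26×55.845 + 2×28.085 + 6×15.999 = 240.514 g/mol, of which 17.986 g is Mg.
So Mg makes up 17.986/240.514 = 0.0748 of the mass, i.e. 7.48%.

7.48 wt%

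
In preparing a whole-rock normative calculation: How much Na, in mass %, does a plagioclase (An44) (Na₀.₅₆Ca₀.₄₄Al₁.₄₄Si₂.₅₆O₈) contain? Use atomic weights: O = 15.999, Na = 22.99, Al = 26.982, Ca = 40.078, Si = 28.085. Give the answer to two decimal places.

Molar mass of Na₀.₅₆Ca₀.₄₄Al₁.₄₄Si₂.₅₆O₈: 0.56*22.99 + 0.44*40.078 + 1.44*26.982 + 2.56*28.085 + 8*15.999 = 269.252 g/mol.
Mass of Na per formula unit: 0.56 × 22.99 = 12.874 g.
Weight fraction Na = 12.874 / 269.252 = 0.0478.

4.78 mass %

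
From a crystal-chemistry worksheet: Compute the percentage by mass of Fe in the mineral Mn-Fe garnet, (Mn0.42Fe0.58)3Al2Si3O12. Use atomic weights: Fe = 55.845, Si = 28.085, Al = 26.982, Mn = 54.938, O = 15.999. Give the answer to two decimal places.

19.57 mass %

M((Mn0.42Fe0.58)3Al2Si3O12) = 496.599 g/mol.
Fe contributes 1.74 × 55.845 = 97.170 g per mole.
97.170/496.599 = 0.1957 → 19.57%.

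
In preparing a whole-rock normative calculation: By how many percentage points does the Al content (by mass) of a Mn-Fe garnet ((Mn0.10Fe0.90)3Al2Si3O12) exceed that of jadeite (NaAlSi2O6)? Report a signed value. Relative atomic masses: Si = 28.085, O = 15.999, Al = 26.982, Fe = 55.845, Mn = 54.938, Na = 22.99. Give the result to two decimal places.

Al in (Mn0.10Fe0.90)3Al2Si3O12: molar mass 497.470 g/mol; 2×26.982 = 53.964 g → 10.85 wt%.
Al in NaAlSi2O6: molar mass 202.136 g/mol; 1×26.982 = 26.982 g → 13.35 wt%.
Difference = 10.85 − 13.35 = -2.50 percentage points.

-2.50 percentage points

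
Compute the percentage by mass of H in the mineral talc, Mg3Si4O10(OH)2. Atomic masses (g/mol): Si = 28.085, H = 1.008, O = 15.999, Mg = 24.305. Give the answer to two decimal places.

0.53 mass %

Molar mass of Mg3Si4O10(OH)2: 3*24.305 + 4*28.085 + 12*15.999 + 2*1.008 = 379.259 g/mol.
Mass of H per formula unit: 2 × 1.008 = 2.016 g.
Weight fraction H = 2.016 / 379.259 = 0.0053.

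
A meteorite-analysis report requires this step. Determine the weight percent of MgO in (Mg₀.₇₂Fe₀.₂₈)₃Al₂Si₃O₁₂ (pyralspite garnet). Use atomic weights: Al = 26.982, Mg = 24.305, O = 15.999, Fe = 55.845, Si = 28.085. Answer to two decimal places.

M((Mg₀.₇₂Fe₀.₂₈)₃Al₂Si₃O₁₂) = 429.616 g/mol; M(MgO) = 40.304 g/mol.
Moles MgO per formula unit = 2.16 Mg ÷ 1 = 2.1600.
MgO fraction = (2.1600 × 40.304) / 429.616 = 87.057/429.616 = 0.2026.

20.26 wt%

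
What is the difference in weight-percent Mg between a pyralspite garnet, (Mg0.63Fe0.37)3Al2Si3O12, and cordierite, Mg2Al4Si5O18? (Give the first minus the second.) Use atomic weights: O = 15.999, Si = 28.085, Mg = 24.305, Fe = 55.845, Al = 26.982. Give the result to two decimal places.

2.17 percentage points

Mg in (Mg0.63Fe0.37)3Al2Si3O12: molar mass 438.131 g/mol; 1.89×24.305 = 45.936 g → 10.48 wt%.
Mg in Mg2Al4Si5O18: molar mass 584.945 g/mol; 2×24.305 = 48.610 g → 8.31 wt%.
Difference = 10.48 − 8.31 = 2.17 percentage points.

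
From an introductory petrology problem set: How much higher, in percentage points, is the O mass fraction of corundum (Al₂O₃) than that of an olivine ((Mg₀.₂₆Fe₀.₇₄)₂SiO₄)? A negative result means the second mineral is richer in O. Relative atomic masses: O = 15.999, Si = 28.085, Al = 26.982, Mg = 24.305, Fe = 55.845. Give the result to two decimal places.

O in Al₂O₃: molar mass 101.961 g/mol; 3×15.999 = 47.997 g → 47.07 wt%.
O in (Mg₀.₂₆Fe₀.₇₄)₂SiO₄: molar mass 187.370 g/mol; 4×15.999 = 63.996 g → 34.15 wt%.
Difference = 47.07 − 34.15 = 12.92 percentage points.

12.92 percentage points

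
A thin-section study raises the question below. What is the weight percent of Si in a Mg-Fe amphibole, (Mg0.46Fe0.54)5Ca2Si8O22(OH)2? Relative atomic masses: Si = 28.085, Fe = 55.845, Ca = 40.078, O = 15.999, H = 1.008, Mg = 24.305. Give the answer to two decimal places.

25.03 weight percent

M((Mg0.46Fe0.54)5Ca2Si8O22(OH)2) = 897.511 g/mol.
Si contributes 8 × 28.085 = 224.680 g per mole.
224.680/897.511 = 0.2503 → 25.03%.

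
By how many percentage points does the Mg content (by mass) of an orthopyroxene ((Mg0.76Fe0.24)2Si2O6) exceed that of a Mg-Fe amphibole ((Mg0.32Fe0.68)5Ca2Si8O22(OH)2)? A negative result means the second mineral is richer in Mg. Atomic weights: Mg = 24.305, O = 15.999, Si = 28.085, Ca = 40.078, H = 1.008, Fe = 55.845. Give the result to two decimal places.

12.88 percentage points

M((Mg0.76Fe0.24)2Si2O6) = 215.913 g/mol, so wt% Mg = 36.944/215.913 × 100 = 17.11%.
M((Mg0.32Fe0.68)5Ca2Si8O22(OH)2) = 919.589 g/mol, so wt% Mg = 38.888/919.589 × 100 = 4.23%.
17.11 − 4.23 = 12.88 pp.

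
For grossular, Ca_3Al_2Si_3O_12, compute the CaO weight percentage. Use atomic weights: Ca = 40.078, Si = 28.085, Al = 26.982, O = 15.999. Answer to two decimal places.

M(Ca_3Al_2Si_3O_12) = 450.441 g/mol; M(CaO) = 56.077 g/mol.
Moles CaO per formula unit = 3 Ca ÷ 1 = 3.0000.
CaO fraction = (3.0000 × 56.077) / 450.441 = 168.231/450.441 = 0.3735.

37.35 wt%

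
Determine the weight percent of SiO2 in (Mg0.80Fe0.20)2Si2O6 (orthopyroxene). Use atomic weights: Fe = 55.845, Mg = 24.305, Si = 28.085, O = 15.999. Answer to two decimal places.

M((Mg0.80Fe0.20)2Si2O6) = 213.390 g/mol; M(SiO2) = 60.083 g/mol.
Moles SiO2 per formula unit = 2 Si ÷ 1 = 2.0000.
SiO2 fraction = (2.0000 × 60.083) / 213.390 = 120.166/213.390 = 0.5631.

56.31 wt%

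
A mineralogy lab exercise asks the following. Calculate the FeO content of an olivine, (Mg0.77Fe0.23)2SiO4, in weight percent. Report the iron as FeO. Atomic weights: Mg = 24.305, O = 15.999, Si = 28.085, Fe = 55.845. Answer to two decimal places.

21.29 wt%

Molar mass of (Mg0.77Fe0.23)2SiO4 = 1.54·24.305 + 0.46·55.845 + 1·28.085 + 4·15.999 = 155.199 g/mol.
Each formula unit contains 0.46 Fe, equivalent to 0.46/1 = 0.4600 mol FeO.
M(FeO) = 1×55.845 + 1×15.999 = 71.844 g/mol.
Mass of FeO per formula unit = 0.4600 × 71.844 = 33.048 g.
FeO wt% = 33.048 / 155.199 × 100 = 21.29%.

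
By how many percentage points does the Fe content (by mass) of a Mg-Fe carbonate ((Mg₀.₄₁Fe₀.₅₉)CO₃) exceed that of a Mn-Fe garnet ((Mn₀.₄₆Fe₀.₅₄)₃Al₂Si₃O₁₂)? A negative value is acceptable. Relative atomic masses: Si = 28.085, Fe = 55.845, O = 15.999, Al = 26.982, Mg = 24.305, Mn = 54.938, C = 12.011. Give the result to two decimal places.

Fe in (Mg₀.₄₁Fe₀.₅₉)CO₃: molar mass 102.922 g/mol; 0.59×55.845 = 32.949 g → 32.01 wt%.
Fe in (Mn₀.₄₆Fe₀.₅₄)₃Al₂Si₃O₁₂: molar mass 496.490 g/mol; 1.62×55.845 = 90.469 g → 18.22 wt%.
Difference = 32.01 − 18.22 = 13.79 percentage points.

13.79 percentage points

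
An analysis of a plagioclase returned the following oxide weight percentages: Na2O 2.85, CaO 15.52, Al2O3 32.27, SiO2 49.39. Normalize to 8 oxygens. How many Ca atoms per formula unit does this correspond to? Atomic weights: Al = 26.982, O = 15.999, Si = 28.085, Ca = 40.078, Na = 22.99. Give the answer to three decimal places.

0.759 Ca apfu

2.85 wt% Na2O ÷ 61.979 g/mol = 0.04598 mol, giving 0.09196 Na and 0.04598 O.
15.52 wt% CaO ÷ 56.077 g/mol = 0.27676 mol, giving 0.27676 Ca and 0.27676 O.
32.27 wt% Al2O3 ÷ 101.961 g/mol = 0.31649 mol, giving 0.63298 Al and 0.94947 O.
49.39 wt% SiO2 ÷ 60.083 g/mol = 0.82203 mol, giving 0.82203 Si and 1.64406 O.
Oxygen sums to 2.91627; scaling by 8/2.91627 = 2.74323 puts the formula on 8 O.
Ca: 0.27676 × 2.74323 = 0.759 atoms per formula unit.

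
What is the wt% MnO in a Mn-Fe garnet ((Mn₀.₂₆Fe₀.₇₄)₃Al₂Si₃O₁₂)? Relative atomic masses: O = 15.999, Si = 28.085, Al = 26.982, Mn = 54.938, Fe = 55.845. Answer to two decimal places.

Molar mass of (Mn₀.₂₆Fe₀.₇₄)₃Al₂Si₃O₁₂ = 0.78*54.938 + 2.22*55.845 + 2*26.982 + 3*28.085 + 12*15.999 = 497.035 g/mol.
Each formula unit contains 0.78 Mn, equivalent to 0.78/1 = 0.7800 mol MnO.
M(MnO) = 1×54.938 + 1×15.999 = 70.937 g/mol.
Mass of MnO per formula unit = 0.7800 × 70.937 = 55.331 g.
MnO wt% = 55.331 / 497.035 × 100 = 11.13%.

11.13 wt%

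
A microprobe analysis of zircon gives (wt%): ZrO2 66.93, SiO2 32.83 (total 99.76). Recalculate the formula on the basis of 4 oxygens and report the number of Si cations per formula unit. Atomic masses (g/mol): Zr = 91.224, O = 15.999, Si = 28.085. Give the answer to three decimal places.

1.003 Si apfu

66.93 wt% ZrO2 ÷ 123.222 g/mol = 0.54317 mol, giving 0.54317 Zr and 1.08634 O.
32.83 wt% SiO2 ÷ 60.083 g/mol = 0.54641 mol, giving 0.54641 Si and 1.09282 O.
Oxygen sums to 2.17916; scaling by 4/2.17916 = 1.83557 puts the formula on 4 O.
Si: 0.54641 × 1.83557 = 1.003 atoms per formula unit.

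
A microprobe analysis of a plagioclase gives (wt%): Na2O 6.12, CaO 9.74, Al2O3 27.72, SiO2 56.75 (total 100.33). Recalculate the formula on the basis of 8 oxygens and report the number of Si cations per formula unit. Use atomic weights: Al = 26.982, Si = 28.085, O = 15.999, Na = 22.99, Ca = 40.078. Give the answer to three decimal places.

2.538 Si apfu

Na2O (M=61.979): mol = 0.09874; Na = 0.19748, O = 0.09874.
CaO (M=56.077): mol = 0.17369; Ca = 0.17369, O = 0.17369.
Al2O3 (M=101.961): mol = 0.27187; Al = 0.54374, O = 0.81561.
SiO2 (M=60.083): mol = 0.94453; Si = 0.94453, O = 1.88906.
ΣO = 2.97710; factor = 8/ΣO = 2.68718.
Si apfu = 0.94453 × 2.68718 = 2.538.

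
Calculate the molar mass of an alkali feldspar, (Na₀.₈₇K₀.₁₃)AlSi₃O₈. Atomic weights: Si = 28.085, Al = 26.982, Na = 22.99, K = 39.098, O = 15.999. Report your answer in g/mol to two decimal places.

264.31 g/mol

The formula mass is the sum 0.87·22.99 + 0.13·39.098 + 1·26.982 + 3·28.085 + 8·15.999.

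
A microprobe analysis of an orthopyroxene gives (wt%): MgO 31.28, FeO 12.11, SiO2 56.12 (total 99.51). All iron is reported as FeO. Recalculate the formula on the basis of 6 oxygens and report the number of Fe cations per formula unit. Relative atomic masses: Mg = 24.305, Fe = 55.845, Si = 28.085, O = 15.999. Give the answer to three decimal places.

MgO (M=40.304): mol = 0.77610; Mg = 0.77610, O = 0.77610.
FeO (M=71.844): mol = 0.16856; Fe = 0.16856, O = 0.16856.
SiO2 (M=60.083): mol = 0.93404; Si = 0.93404, O = 1.86808.
ΣO = 2.81274; factor = 6/ΣO = 2.13315.
Fe apfu = 0.16856 × 2.13315 = 0.360.

0.360 Fe apfu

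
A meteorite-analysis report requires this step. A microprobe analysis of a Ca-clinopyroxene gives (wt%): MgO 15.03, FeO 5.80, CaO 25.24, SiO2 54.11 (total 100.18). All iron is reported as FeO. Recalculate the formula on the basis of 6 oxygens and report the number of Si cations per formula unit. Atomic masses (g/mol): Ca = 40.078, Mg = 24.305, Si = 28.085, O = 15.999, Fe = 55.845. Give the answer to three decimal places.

MgO (M=40.304): mol = 0.37292; Mg = 0.37292, O = 0.37292.
FeO (M=71.844): mol = 0.08073; Fe = 0.08073, O = 0.08073.
CaO (M=56.077): mol = 0.45010; Ca = 0.45010, O = 0.45010.
SiO2 (M=60.083): mol = 0.90059; Si = 0.90059, O = 1.80118.
ΣO = 2.70493; factor = 6/ΣO = 2.21817.
Si apfu = 0.90059 × 2.21817 = 1.998.

1.998 Si apfu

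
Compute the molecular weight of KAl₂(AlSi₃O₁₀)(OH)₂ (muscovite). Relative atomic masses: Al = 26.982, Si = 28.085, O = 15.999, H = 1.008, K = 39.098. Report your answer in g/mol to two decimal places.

The formula mass is the sum 1·39.098 + 3·26.982 + 3·28.085 + 12·15.999 + 2·1.008.

398.30 g/mol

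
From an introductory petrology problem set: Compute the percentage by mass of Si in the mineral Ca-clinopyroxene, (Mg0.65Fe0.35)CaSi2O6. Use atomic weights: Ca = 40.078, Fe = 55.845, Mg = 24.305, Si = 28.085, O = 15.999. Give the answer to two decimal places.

Formula mass = 0.65*24.305 + 0.35*55.845 + 1*40.078 + 2*28.085 + 6*15.999 = 227.586 g/mol, of which 56.170 g is Si.
So Si makes up 56.170/227.586 = 0.2468 of the mass, i.e. 24.68%.

24.68 mass %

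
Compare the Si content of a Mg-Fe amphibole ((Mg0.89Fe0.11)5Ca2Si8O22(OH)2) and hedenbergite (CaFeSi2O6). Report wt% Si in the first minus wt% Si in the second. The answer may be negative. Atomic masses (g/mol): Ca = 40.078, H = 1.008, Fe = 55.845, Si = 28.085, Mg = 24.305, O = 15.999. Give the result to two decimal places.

4.44 percentage points

Si in (Mg0.89Fe0.11)5Ca2Si8O22(OH)2: molar mass 829.700 g/mol; 8×28.085 = 224.680 g → 27.08 wt%.
Si in CaFeSi2O6: molar mass 248.087 g/mol; 2×28.085 = 56.170 g → 22.64 wt%.
Difference = 27.08 − 22.64 = 4.44 percentage points.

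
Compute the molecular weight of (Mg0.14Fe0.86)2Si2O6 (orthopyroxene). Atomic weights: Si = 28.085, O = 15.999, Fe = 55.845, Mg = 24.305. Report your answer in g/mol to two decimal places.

255.02 g/mol

The formula mass is the sum 0.28(24.305) + 1.72(55.845) + 2(28.085) + 6(15.999).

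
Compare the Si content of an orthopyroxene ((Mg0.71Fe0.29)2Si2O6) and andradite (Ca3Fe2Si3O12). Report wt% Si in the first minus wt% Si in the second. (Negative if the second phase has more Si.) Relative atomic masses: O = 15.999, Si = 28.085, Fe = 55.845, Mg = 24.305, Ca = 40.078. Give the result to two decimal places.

9.06 percentage points

M((Mg0.71Fe0.29)2Si2O6) = 219.067 g/mol, so wt% Si = 56.170/219.067 × 100 = 25.64%.
M(Ca3Fe2Si3O12) = 508.167 g/mol, so wt% Si = 84.255/508.167 × 100 = 16.58%.
25.64 − 16.58 = 9.06 pp.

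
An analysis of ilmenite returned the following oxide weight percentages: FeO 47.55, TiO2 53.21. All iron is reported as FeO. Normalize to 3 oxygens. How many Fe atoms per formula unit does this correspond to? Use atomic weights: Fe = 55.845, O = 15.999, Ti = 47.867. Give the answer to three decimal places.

47.55 wt% FeO ÷ 71.844 g/mol = 0.66185 mol, giving 0.66185 Fe and 0.66185 O.
53.21 wt% TiO2 ÷ 79.865 g/mol = 0.66625 mol, giving 0.66625 Ti and 1.33250 O.
Oxygen sums to 1.99435; scaling by 3/1.99435 = 1.50425 puts the formula on 3 O.
Fe: 0.66185 × 1.50425 = 0.996 atoms per formula unit.

0.996 Fe apfu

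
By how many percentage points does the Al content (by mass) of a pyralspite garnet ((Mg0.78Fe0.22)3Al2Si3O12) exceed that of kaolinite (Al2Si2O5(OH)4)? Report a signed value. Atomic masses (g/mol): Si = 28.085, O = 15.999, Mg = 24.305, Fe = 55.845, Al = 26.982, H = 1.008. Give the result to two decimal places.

-8.17 percentage points

M((Mg0.78Fe0.22)3Al2Si3O12) = 423.938 g/mol, so wt% Al = 53.964/423.938 × 100 = 12.73%.
M(Al2Si2O5(OH)4) = 258.157 g/mol, so wt% Al = 53.964/258.157 × 100 = 20.90%.
12.73 − 20.90 = -8.17 pp.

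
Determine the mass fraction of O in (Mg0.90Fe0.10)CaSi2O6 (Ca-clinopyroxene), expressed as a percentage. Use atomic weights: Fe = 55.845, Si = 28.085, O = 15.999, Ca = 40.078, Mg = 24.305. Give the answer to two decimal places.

43.69 weight percent

Molar mass of (Mg0.90Fe0.10)CaSi2O6: 0.90·24.305 + 0.10·55.845 + 1·40.078 + 2·28.085 + 6·15.999 = 219.701 g/mol.
Mass of O per formula unit: 6 × 15.999 = 95.994 g.
Weight fraction O = 95.994 / 219.701 = 0.4369.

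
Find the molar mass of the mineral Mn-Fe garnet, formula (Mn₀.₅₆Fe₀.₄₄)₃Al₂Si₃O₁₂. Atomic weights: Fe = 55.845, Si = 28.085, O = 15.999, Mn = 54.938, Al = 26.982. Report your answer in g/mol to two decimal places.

496.22 g/mol

Mn: 1.68 × 54.938 = 92.2958
Fe: 1.32 × 55.845 = 73.7154
Al: 2 × 26.982 = 53.9640
Si: 3 × 28.085 = 84.2550
O: 12 × 15.999 = 191.9880
Summing the contributions gives the formula mass.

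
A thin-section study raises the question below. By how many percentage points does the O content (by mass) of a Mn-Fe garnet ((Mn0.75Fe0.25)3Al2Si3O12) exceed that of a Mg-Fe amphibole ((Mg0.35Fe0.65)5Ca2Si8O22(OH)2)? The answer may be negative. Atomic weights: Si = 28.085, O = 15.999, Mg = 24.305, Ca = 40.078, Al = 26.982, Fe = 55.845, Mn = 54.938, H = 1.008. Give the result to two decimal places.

First mineral: 191.988 g O in 495.701 g formula = 38.73 wt% O.
Second mineral: 383.976 g O in 914.858 g formula = 41.97 wt% O.
38.73% − 41.97% gives a difference of -3.24 percentage points.

-3.24 percentage points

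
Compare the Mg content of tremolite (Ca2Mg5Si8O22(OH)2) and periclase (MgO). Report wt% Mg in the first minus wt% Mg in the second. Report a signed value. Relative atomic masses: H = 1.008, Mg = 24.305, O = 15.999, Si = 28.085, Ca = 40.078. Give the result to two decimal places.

-45.34 percentage points

M(Ca2Mg5Si8O22(OH)2) = 812.353 g/mol, so wt% Mg = 121.525/812.353 × 100 = 14.96%.
M(MgO) = 40.304 g/mol, so wt% Mg = 24.305/40.304 × 100 = 60.30%.
14.96 − 60.30 = -45.34 pp.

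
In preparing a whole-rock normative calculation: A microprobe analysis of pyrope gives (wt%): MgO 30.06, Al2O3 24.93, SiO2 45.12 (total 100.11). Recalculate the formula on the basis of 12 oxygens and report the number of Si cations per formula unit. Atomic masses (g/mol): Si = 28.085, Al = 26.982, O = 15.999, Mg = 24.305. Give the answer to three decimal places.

3.023 Si apfu

30.06 wt% MgO ÷ 40.304 g/mol = 0.74583 mol, giving 0.74583 Mg and 0.74583 O.
24.93 wt% Al2O3 ÷ 101.961 g/mol = 0.24451 mol, giving 0.48902 Al and 0.73353 O.
45.12 wt% SiO2 ÷ 60.083 g/mol = 0.75096 mol, giving 0.75096 Si and 1.50192 O.
Oxygen sums to 2.98128; scaling by 12/2.98128 = 4.02512 puts the formula on 12 O.
Si: 0.75096 × 4.02512 = 3.023 atoms per formula unit.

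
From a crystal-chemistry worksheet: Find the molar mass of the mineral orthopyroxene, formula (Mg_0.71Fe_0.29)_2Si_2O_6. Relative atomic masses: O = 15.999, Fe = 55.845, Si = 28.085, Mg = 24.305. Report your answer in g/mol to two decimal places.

219.07 g/mol

M = 1.42·24.305 + 0.58·55.845 + 2·28.085 + 6·15.999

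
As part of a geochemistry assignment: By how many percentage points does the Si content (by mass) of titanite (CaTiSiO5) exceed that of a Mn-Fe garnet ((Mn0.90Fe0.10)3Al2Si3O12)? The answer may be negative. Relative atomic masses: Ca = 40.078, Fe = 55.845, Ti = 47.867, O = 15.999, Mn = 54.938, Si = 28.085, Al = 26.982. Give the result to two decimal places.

-2.68 percentage points

First mineral: 28.085 g Si in 196.025 g formula = 14.33 wt% Si.
Second mineral: 84.255 g Si in 495.293 g formula = 17.01 wt% Si.
14.33% − 17.01% gives a difference of -2.68 percentage points.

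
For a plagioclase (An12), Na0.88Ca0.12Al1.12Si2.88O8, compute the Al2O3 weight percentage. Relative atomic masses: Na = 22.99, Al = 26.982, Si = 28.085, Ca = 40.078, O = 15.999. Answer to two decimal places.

21.62 wt%

Molar mass of Na0.88Ca0.12Al1.12Si2.88O8 = 0.88×22.99 + 0.12×40.078 + 1.12×26.982 + 2.88×28.085 + 8×15.999 = 264.137 g/mol.
Each formula unit contains 1.12 Al, equivalent to 1.12/2 = 0.5600 mol Al2O3.
M(Al2O3) = 2×26.982 + 3×15.999 = 101.961 g/mol.
Mass of Al2O3 per formula unit = 0.5600 × 101.961 = 57.098 g.
Al2O3 wt% = 57.098 / 264.137 × 100 = 21.62%.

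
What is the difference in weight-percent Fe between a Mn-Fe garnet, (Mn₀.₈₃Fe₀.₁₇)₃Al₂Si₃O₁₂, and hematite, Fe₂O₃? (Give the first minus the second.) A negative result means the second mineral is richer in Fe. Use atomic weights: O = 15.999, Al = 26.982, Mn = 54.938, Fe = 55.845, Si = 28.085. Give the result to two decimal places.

Fe in (Mn₀.₈₃Fe₀.₁₇)₃Al₂Si₃O₁₂: molar mass 495.484 g/mol; 0.51×55.845 = 28.481 g → 5.75 wt%.
Fe in Fe₂O₃: molar mass 159.687 g/mol; 2×55.845 = 111.690 g → 69.94 wt%.
Difference = 5.75 − 69.94 = -64.19 percentage points.

-64.19 percentage points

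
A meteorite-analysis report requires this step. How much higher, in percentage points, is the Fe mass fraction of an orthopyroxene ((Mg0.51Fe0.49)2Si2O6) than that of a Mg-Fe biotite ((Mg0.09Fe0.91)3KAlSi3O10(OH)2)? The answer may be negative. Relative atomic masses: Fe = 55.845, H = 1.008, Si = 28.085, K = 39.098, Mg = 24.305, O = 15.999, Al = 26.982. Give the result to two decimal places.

-6.67 percentage points

M((Mg0.51Fe0.49)2Si2O6) = 231.683 g/mol, so wt% Fe = 54.728/231.683 × 100 = 23.62%.
M((Mg0.09Fe0.91)3KAlSi3O10(OH)2) = 503.358 g/mol, so wt% Fe = 152.457/503.358 × 100 = 30.29%.
23.62 − 30.29 = -6.67 pp.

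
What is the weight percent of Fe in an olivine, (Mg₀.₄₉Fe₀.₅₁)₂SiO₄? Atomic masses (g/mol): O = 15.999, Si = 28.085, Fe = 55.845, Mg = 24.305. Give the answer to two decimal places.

32.95 weight percent

Molar mass of (Mg₀.₄₉Fe₀.₅₁)₂SiO₄: 0.98*24.305 + 1.02*55.845 + 1*28.085 + 4*15.999 = 172.862 g/mol.
Mass of Fe per formula unit: 1.02 × 55.845 = 56.962 g.
Weight fraction Fe = 56.962 / 172.862 = 0.3295.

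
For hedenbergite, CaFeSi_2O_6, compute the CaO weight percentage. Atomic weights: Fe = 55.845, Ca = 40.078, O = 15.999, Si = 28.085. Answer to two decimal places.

22.60 wt%

Molar mass of CaFeSi_2O_6 = 1·40.078 + 1·55.845 + 2·28.085 + 6·15.999 = 248.087 g/mol.
Each formula unit contains 1 Ca, equivalent to 1/1 = 1.0000 mol CaO.
M(CaO) = 1×40.078 + 1×15.999 = 56.077 g/mol.
Mass of CaO per formula unit = 1.0000 × 56.077 = 56.077 g.
CaO wt% = 56.077 / 248.087 × 100 = 22.60%.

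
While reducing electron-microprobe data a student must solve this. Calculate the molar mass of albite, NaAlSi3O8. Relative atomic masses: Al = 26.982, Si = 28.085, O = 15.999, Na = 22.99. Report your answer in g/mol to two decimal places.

Na: 1 × 22.99 = 22.9900
Al: 1 × 26.982 = 26.9820
Si: 3 × 28.085 = 84.2550
O: 8 × 15.999 = 127.9920
Summing the contributions gives the formula mass.

262.22 g/mol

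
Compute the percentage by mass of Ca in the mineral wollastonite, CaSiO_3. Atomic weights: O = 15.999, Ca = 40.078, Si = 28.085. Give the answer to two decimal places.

M(CaSiO_3) = 116.160 g/mol.
Ca contributes 1 × 40.078 = 40.078 g per mole.
40.078/116.160 = 0.3450 → 34.50%.

34.50 wt%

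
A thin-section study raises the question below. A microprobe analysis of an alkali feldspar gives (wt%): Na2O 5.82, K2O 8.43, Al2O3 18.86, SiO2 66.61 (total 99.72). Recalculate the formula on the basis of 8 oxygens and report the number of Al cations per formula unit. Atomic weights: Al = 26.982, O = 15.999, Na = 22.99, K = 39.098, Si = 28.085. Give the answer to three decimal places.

Na2O: 5.82/61.979 = 0.09390 mol → 0.18780 mol Na, 0.09390 mol O.
K2O: 8.43/94.195 = 0.08950 mol → 0.17900 mol K, 0.08950 mol O.
Al2O3: 18.86/101.961 = 0.18497 mol → 0.36994 mol Al, 0.55491 mol O.
SiO2: 66.61/60.083 = 1.10863 mol → 1.10863 mol Si, 2.21726 mol O.
Total oxygen = 2.95557 mol. Normalization factor = 8/2.95557 = 2.70675.
Al per 8 O = 0.36994 × 2.70675 = 1.001.

1.001 Al apfu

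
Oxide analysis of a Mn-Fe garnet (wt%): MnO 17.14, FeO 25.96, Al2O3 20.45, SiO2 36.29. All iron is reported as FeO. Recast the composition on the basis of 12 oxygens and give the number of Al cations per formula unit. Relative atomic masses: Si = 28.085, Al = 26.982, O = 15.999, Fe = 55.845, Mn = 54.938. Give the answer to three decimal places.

17.14 wt% MnO ÷ 70.937 g/mol = 0.24162 mol, giving 0.24162 Mn and 0.24162 O.
25.96 wt% FeO ÷ 71.844 g/mol = 0.36134 mol, giving 0.36134 Fe and 0.36134 O.
20.45 wt% Al2O3 ÷ 101.961 g/mol = 0.20057 mol, giving 0.40114 Al and 0.60171 O.
36.29 wt% SiO2 ÷ 60.083 g/mol = 0.60400 mol, giving 0.60400 Si and 1.20800 O.
Oxygen sums to 2.41267; scaling by 12/2.41267 = 4.97374 puts the formula on 12 O.
Al: 0.40114 × 4.97374 = 1.995 atoms per formula unit.

1.995 Al apfu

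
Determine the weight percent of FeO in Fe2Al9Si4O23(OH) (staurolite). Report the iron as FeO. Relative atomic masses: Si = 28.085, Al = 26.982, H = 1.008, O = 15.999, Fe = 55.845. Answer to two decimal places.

16.87 wt%

Formula mass = 851.852 g/mol.
2 Fe → 2.0000 mol FeO per formula unit; M(FeO) = 71.844, so FeO mass = 143.688 g.
143.688/851.852 × 100 = 16.87 wt%.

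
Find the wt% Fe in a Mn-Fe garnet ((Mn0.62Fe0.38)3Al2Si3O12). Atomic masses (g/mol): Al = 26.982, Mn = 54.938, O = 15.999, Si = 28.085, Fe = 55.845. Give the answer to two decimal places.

12.83 wt%

M((Mn0.62Fe0.38)3Al2Si3O12) = 496.055 g/mol.
Fe contributes 1.14 × 55.845 = 63.663 g per mole.
63.663/496.055 = 0.1283 → 12.83%.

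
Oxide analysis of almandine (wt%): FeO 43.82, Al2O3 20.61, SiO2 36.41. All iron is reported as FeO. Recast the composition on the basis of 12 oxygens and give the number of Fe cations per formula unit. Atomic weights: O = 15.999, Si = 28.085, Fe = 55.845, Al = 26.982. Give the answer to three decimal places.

3.014 Fe apfu

FeO: 43.82/71.844 = 0.60993 mol → 0.60993 mol Fe, 0.60993 mol O.
Al2O3: 20.61/101.961 = 0.20214 mol → 0.40428 mol Al, 0.60642 mol O.
SiO2: 36.41/60.083 = 0.60600 mol → 0.60600 mol Si, 1.21200 mol O.
Total oxygen = 2.42835 mol. Normalization factor = 12/2.42835 = 4.94163.
Fe per 12 O = 0.60993 × 4.94163 = 3.014.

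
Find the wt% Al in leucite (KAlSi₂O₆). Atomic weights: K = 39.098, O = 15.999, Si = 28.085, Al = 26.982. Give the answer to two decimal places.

M(KAlSi₂O₆) = 218.244 g/mol.
Al contributes 1 × 26.982 = 26.982 g per mole.
26.982/218.244 = 0.1236 → 12.36%.

12.36 wt%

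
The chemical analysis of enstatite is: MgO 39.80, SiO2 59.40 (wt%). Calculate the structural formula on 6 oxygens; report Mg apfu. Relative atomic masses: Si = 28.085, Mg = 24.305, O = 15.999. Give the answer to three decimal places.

1.998 Mg apfu

39.80 wt% MgO ÷ 40.304 g/mol = 0.98750 mol, giving 0.98750 Mg and 0.98750 O.
59.40 wt% SiO2 ÷ 60.083 g/mol = 0.98863 mol, giving 0.98863 Si and 1.97726 O.
Oxygen sums to 2.96476; scaling by 6/2.96476 = 2.02377 puts the formula on 6 O.
Mg: 0.98750 × 2.02377 = 1.998 atoms per formula unit.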